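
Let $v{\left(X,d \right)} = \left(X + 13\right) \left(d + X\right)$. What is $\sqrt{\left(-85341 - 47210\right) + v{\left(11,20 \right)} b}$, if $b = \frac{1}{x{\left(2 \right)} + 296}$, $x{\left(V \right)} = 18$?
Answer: $\frac{i \sqrt{3267191195}}{157} \approx 364.07 i$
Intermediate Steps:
$v{\left(X,d \right)} = \left(13 + X\right) \left(X + d\right)$
$b = \frac{1}{314}$ ($b = \frac{1}{18 + 296} = \frac{1}{314} \approx 0.0031847$)
$\sqrt{\left(-85341 - 47210\right) + v{\left(11,20 \right)} b} = \sqrt{\left(-85341 - 47210\right) + \left(11^{2} + 13 \cdot 11 + 13 \cdot 20 + 11 \cdot 20\right) \frac{1}{314}} = \sqrt{\left(-85341 - 47210\right) + \left(121 + 143 + 260 + 220\right) \frac{1}{314}} = \sqrt{-132551 + 744 \cdot \frac{1}{314}} = \sqrt{-132551 + \frac{372}{157}} = \sqrt{- \frac{20810135}{157}} = \frac{i \sqrt{3267191195}}{157}$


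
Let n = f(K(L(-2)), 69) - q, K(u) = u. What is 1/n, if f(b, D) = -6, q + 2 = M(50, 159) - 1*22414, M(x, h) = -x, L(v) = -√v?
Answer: 1/22460 ≈ 4.4524e-5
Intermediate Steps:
q = -22466 (q = -2 + (-1*50 - 1*22414) = -2 + (-50 - 22414) = -2 - 22464 = -22466)
n = 22460 (n = -6 - 1*(-22466) = -6 + 22466 = 22460)
1/n = 1/22460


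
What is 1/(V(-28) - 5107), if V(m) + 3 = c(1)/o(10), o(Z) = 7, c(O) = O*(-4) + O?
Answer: -7/35773 ≈ -0.00019568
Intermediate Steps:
c(O) = -3*O (c(O) = -4*O + O = -3*O)
V(m) = -24/7 (V(m) = -3 - 3*1/7 = -3 - 3*⅐ = -3 - 3/7 = -24/7)
1/(V(-28) - 5107) = 1/(-24/7 - 5107) = 1/(-35773/7) = -7/35773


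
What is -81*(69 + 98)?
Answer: -13527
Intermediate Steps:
-81*(69 + 98) = -81*167 = -13527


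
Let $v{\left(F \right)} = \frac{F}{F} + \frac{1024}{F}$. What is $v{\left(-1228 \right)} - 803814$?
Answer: $- \frac{246770847}{307} \approx -8.0381 \cdot 10^{5}$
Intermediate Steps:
$v{\left(F \right)} = 1 + \frac{1024}{F}$
$v{\left(-1228 \right)} - 803814 = \frac{1024 - 1228}{-1228} - 803814 = \left(- \frac{1}{1228}\right) \left(-204\right) - 803814 = \frac{51}{307} - 803814 = - \frac{246770847}{307}$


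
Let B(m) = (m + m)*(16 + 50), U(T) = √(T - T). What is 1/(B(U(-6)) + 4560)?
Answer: 1/4560 ≈ 0.00021930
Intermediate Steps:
U(T) = 0 (U(T) = √0 = 0)
B(m) = 132*m (B(m) = (2*m)*66 = 132*m)
1/(B(U(-6)) + 4560) = 1/(132*0 + 4560) = 1/(0 + 4560) = 1/4560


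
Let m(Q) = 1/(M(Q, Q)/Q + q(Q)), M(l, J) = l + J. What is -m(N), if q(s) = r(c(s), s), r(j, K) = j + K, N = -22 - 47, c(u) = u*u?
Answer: -1/4694 ≈ -0.00021304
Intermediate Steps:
M(l, J) = J + l
c(u) = u²
N = -69
r(j, K) = K + j
q(s) = s + s²
m(Q) = 1/(2 + Q*(1 + Q)) (m(Q) = 1/((Q + Q)/Q + Q*(1 + Q)) = 1/((2*Q)/Q + Q*(1 + Q)) = 1/(2 + Q*(1 + Q)))
-m(N) = -1/(2 - 69*(1 - 69)) = -1/(2 - 69*(-68)) = -1/(2 + 4692) = -1/4694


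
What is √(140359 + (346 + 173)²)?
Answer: 2*√102430 ≈ 640.09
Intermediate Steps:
√(140359 + (346 + 173)²) = √(140359 + 519²) = √(140359 + 269361) = √409720 = 2*√102430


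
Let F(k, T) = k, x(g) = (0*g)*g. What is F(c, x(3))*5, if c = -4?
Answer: -20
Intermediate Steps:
x(g) = 0 (x(g) = 0*g = 0)
F(c, x(3))*5 = -4*5 = -20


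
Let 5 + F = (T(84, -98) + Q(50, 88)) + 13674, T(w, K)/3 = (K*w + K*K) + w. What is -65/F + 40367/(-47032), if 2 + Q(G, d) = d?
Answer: -734628221/852360936 ≈ -0.86187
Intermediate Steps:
T(w, K) = 3*w + 3*K**2 + 3*K*w (T(w, K) = 3*((K*w + K*K) + w) = 3*((K*w + K**2) + w) = 3*((K**2 + K*w) + w) = 3*(w + K**2 + K*w) = 3*w + 3*K**2 + 3*K*w)
Q(G, d) = -2 + d
F = 18123 (F = -5 + (((3*84 + 3*(-98)**2 + 3*(-98)*84) + (-2 + 88)) + 13674) = -5 + (((252 + 3*9604 - 24696) + 86) + 13674) = -5 + (((252 + 28812 - 24696) + 86) + 13674) = -5 + ((4368 + 86) + 13674) = -5 + (4454 + 13674) = -5 + 18128 = 18123)
-65/F + 40367/(-47032) = -65/18123 + 40367/(-47032) = -65*1/18123 + 40367*(-1/47032) = -65/18123 - 40367/47032 = -734628221/852360936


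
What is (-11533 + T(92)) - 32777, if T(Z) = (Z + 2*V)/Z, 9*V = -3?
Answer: -6114643/138 ≈ -44309.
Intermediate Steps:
V = -1/3 (V = (1/9)*(-3) = -1/3 ≈ -0.33333)
T(Z) = (-2/3 + Z)/Z (T(Z) = (Z + 2*(-1/3))/Z = (Z - 2/3)/Z = (-2/3 + Z)/Z)
(-11533 + T(92)) - 32777 = (-11533 + (-2/3 + 92)/92) - 32777 = (-11533 + (1/92)*(274/3)) - 32777 = (-11533 + 137/138) - 32777 = -1591417/138 - 32777 = -6114643/138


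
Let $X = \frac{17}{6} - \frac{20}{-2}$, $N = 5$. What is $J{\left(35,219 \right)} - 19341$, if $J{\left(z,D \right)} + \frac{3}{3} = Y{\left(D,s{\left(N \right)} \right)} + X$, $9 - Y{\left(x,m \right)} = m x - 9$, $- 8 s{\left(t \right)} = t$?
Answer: $- \frac{460183}{24} \approx -19174.0$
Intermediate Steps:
$s{\left(t \right)} = - \frac{t}{8}$
$Y{\left(x,m \right)} = 18 - m x$ ($Y{\left(x,m \right)} = 9 - \left(m x - 9\right) = 9 - \left(-9 + m x\right) = 18 - m x$)
$X = \frac{77}{6}$ ($X = 17 \cdot \frac{1}{6} - -10 = \frac{17}{6} + 10 = \frac{77}{6} \approx 12.833$)
$J{\left(z,D \right)} = \frac{179}{6} + \frac{5 D}{8}$ ($J{\left(z,D \right)} = -1 + \left(\left(18 - \left(- \frac{1}{8}\right) 5 D\right) + \frac{77}{6}\right) = -1 + \left(\left(18 - - \frac{5 D}{8}\right) + \frac{77}{6}\right) = -1 + \left(\left(18 + \frac{5 D}{8}\right) + \frac{77}{6}\right) = -1 + \left(\frac{185}{6} + \frac{5 D}{8}\right) = \frac{179}{6} + \frac{5 D}{8}$)
$J{\left(35,219 \right)} - 19341 = \left(\frac{179}{6} + \frac{5}{8} \cdot 219\right) - 19341 = \left(\frac{179}{6} + \frac{1095}{8}\right) - 19341 = \frac{4001}{24} - 19341 = - \frac{460183}{24}$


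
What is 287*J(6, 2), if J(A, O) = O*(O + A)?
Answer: 4592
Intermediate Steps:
J(A, O) = O*(A + O)
287*J(6, 2) = 287*(2*(6 + 2)) = 287*(2*8) = 287*16 = 4592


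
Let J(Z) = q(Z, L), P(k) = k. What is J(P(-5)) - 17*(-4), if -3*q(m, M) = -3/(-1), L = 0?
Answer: 67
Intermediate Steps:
q(m, M) = -1 (q(m, M) = -(-1)/(-1) = -(-1)*(-1) = -⅓*3 = -1)
J(Z) = -1
J(P(-5)) - 17*(-4) = -1 - 17*(-4) = -1 + 68 = 67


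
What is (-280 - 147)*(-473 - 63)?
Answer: 228872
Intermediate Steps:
(-280 - 147)*(-473 - 63) = -427*(-536) = 228872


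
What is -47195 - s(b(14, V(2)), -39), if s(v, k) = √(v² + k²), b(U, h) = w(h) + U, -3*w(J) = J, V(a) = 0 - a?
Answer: -141710/3 ≈ -47237.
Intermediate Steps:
V(a) = -a
w(J) = -J/3
b(U, h) = U - h/3 (b(U, h) = -h/3 + U = U - h/3)
s(v, k) = √(k² + v²)
-47195 - s(b(14, V(2)), -39) = -47195 - √((-39)² + (14 - (-1)*2/3)²) = -47195 - √(1521 + (14 - ⅓*(-2))²) = -47195 - √(1521 + (14 + ⅔)²) = -47195 - √(1521 + (44/3)²) = -47195 - √(1521 + 1936/9) = -47195 - √(15625/9) = -47195 - 1*125/3 = -47195 - 125/3 = -141710/3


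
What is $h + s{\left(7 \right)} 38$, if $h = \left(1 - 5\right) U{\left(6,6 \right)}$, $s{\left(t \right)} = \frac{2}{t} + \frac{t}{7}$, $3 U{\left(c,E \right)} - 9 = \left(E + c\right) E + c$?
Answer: $- \frac{470}{7} \approx -67.143$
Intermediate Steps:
$U{\left(c,E \right)} = 3 + \frac{c}{3} + \frac{E \left(E + c\right)}{3}$ ($U{\left(c,E \right)} = 3 + \frac{\left(E + c\right) E + c}{3} = 3 + \frac{E \left(E + c\right) + c}{3} = 3 + \frac{c + E \left(E + c\right)}{3} = 3 + \left(\frac{c}{3} + \frac{E \left(E + c\right)}{3}\right) = 3 + \frac{c}{3} + \frac{E \left(E + c\right)}{3}$)
$s{\left(t \right)} = \frac{2}{t} + \frac{t}{7}$ ($s{\left(t \right)} = \frac{2}{t} + t \frac{1}{7} = \frac{2}{t} + \frac{t}{7}$)
$h = -116$ ($h = \left(1 - 5\right) \left(3 + \frac{1}{3} \cdot 6 + \frac{6^{2}}{3} + \frac{1}{3} \cdot 6 \cdot 6\right) = - 4 \left(3 + 2 + \frac{1}{3} \cdot 36 + 12\right) = - 4 \left(3 + 2 + 12 + 12\right) = \left(-4\right) 29 = -116$)
$h + s{\left(7 \right)} 38 = -116 + \left(\frac{2}{7} + \frac{1}{7} \cdot 7\right) 38 = -116 + \left(2 \cdot \frac{1}{7} + 1\right) 38 = -116 + \left(\frac{2}{7} + 1\right) 38 = -116 + \frac{9}{7} \cdot 38 = -116 + \frac{342}{7} = - \frac{470}{7}$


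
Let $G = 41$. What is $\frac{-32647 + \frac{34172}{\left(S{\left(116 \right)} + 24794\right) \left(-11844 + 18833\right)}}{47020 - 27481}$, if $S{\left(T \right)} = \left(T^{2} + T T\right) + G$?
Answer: $- \frac{11807106901429}{7066470500037} \approx -1.6709$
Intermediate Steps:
$S{\left(T \right)} = 41 + 2 T^{2}$ ($S{\left(T \right)} = \left(T^{2} + T T\right) + 41 = \left(T^{2} + T^{2}\right) + 41 = 2 T^{2} + 41 = 41 + 2 T^{2}$)
$\frac{-32647 + \frac{34172}{\left(S{\left(116 \right)} + 24794\right) \left(-11844 + 18833\right)}}{47020 - 27481} = \frac{-32647 + \frac{34172}{\left(\left(41 + 2 \cdot 116^{2}\right) + 24794\right) \left(-11844 + 18833\right)}}{47020 - 27481} = \frac{-32647 + \frac{34172}{\left(\left(41 + 2 \cdot 13456\right) + 24794\right) 6989}}{19539} = \left(-32647 + \frac{34172}{\left(\left(41 + 26912\right) + 24794\right) 6989}\right) \frac{1}{19539} = \left(-32647 + \frac{34172}{\left(26953 + 24794\right) 6989}\right) \frac{1}{19539} = \left(-32647 + \frac{34172}{51747 \cdot 6989}\right) \frac{1}{19539} = \left(-32647 + \frac{34172}{361659783}\right) \frac{1}{19539} = \left(- \frac{11807106901429}{361659783}\right) \frac{1}{19539} = - \frac{11807106901429}{7066470500037}$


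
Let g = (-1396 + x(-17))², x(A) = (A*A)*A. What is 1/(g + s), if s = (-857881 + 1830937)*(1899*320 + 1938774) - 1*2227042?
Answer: 1/2477879919863 ≈ 4.0357e-13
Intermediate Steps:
x(A) = A³ (x(A) = A²*A = A³)
s = 2477840116382 (s = 973056*(607680 + 1938774) - 2227042 = 973056*2546454 - 2227042 = 2477842343424 - 2227042 = 2477840116382)
g = 39803481 (g = (-1396 + (-17)³)² = (-1396 - 4913)² = (-6309)² = 39803481)
1/(g + s) = 1/(39803481 + 2477840116382) = 1/2477879919863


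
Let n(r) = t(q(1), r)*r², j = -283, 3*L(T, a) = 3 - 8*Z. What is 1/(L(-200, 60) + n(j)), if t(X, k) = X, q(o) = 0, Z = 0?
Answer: 1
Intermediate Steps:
L(T, a) = 1 (L(T, a) = (3 - 8*0)/3 = (3 + 0)/3 = (⅓)*3 = 1)
n(r) = 0 (n(r) = 0*r² = 0)
1/(L(-200, 60) + n(j)) = 1/(1 + 0) = 1/1 = 1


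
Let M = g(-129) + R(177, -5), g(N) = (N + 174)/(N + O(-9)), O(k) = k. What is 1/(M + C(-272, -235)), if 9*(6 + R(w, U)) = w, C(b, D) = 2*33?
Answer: 138/10949 ≈ 0.012604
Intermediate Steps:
C(b, D) = 66
R(w, U) = -6 + w/9
g(N) = (174 + N)/(-9 + N) (g(N) = (N + 174)/(N - 9) = (174 + N)/(-9 + N))
M = 1841/138 (M = (174 - 129)/(-9 - 129) + (-6 + (⅑)*177) = 45/(-138) + (-6 + 59/3) = -1/138*45 + 41/3 = -15/46 + 41/3 = 1841/138 ≈ 13.341)
1/(M + C(-272, -235)) = 1/(1841/138 + 66) = 1/(10949/138) = 138/10949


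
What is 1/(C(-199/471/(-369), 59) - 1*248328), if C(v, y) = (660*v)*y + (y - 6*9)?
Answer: -57933/14383513339 ≈ -4.0277e-6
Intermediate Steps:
C(v, y) = -54 + y + 660*v*y (C(v, y) = 660*v*y + (y - 54) = 660*v*y + (-54 + y) = -54 + y + 660*v*y)
1/(C(-199/471/(-369), 59) - 1*248328) = 1/((-54 + 59 + 660*(-199/471/(-369))*59) - 1*248328) = 1/((-54 + 59 + 660*(-199*1/471*(-1/369))*59) - 248328) = 1/((-54 + 59 + 660*(-199/471*(-1/369))*59) - 248328) = 1/((-54 + 59 + 660*(199/173799)*59) - 248328) = 1/((-54 + 59 + 2583020/57933) - 248328) = 1/(2872685/57933 - 248328) = 1/(-14383513339/57933) = -57933/14383513339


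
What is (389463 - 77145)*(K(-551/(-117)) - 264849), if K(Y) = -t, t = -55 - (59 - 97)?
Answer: -82711800576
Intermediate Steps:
t = -17 (t = -55 - 1*(-38) = -55 + 38 = -17)
K(Y) = 17 (K(Y) = -1*(-17) = 17)
(389463 - 77145)*(K(-551/(-117)) - 264849) = (389463 - 77145)*(17 - 264849) = 312318*(-264832) = -82711800576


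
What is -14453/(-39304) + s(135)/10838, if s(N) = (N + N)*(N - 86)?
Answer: 338316767/212988376 ≈ 1.5884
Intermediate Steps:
s(N) = 2*N*(-86 + N) (s(N) = (2*N)*(-86 + N) = 2*N*(-86 + N))
-14453/(-39304) + s(135)/10838 = -14453/(-39304) + (2*135*(-86 + 135))/10838 = -14453*(-1/39304) + (2*135*49)*(1/10838) = 14453/39304 + 13230*(1/10838) = 14453/39304 + 6615/5419 = 338316767/212988376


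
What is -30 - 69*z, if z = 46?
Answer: -3204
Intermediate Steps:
-30 - 69*z = -30 - 69*46 = -30 - 3174 = -3204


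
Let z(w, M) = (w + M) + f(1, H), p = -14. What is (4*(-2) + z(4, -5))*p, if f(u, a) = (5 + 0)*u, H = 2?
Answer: 56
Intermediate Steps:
f(u, a) = 5*u
z(w, M) = 5 + M + w (z(w, M) = (w + M) + 5*1 = (M + w) + 5 = 5 + M + w)
(4*(-2) + z(4, -5))*p = (4*(-2) + (5 - 5 + 4))*(-14) = (-8 + 4)*(-14) = -4*(-14) = 56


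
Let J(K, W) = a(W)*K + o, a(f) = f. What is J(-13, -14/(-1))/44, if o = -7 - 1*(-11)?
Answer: -89/22 ≈ -4.0455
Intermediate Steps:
o = 4 (o = -7 + 11 = 4)
J(K, W) = 4 + K*W (J(K, W) = W*K + 4 = K*W + 4 = 4 + K*W)
J(-13, -14/(-1))/44 = (4 - (-182)/(-1))/44 = (4 - (-182)*(-1))*(1/44) = (4 - 13*14)*(1/44) = (4 - 182)*(1/44) = -178*1/44 = -89/22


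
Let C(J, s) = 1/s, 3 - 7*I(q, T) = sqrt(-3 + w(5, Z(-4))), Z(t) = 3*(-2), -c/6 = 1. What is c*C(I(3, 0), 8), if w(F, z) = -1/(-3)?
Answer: -3/4 ≈ -0.75000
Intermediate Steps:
c = -6 (c = -6*1 = -6)
Z(t) = -6
w(F, z) = 1/3 (w(F, z) = -1*(-1/3) = 1/3)
I(q, T) = 3/7 - 2*I*sqrt(6)/21 (I(q, T) = 3/7 - sqrt(-3 + 1/3)/7 = 3/7 - 2*I*sqrt(6)/21)
c*C(I(3, 0), 8) = -6/8 = -6*1/8 = -3/4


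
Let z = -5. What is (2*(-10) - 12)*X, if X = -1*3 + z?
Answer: 256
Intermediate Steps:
X = -8 (X = -1*3 - 5 = -3 - 5 = -8)
(2*(-10) - 12)*X = (2*(-10) - 12)*(-8) = (-20 - 12)*(-8) = -32*(-8) = 256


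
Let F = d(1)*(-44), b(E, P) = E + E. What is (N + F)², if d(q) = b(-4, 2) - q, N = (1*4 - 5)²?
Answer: 157609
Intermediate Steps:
b(E, P) = 2*E
N = 1 (N = (4 - 5)² = (-1)² = 1)
d(q) = -8 - q (d(q) = 2*(-4) - q = -8 - q)
F = 396 (F = (-8 - 1*1)*(-44) = (-8 - 1)*(-44) = -9*(-44) = 396)
(N + F)² = (1 + 396)² = 397² = 157609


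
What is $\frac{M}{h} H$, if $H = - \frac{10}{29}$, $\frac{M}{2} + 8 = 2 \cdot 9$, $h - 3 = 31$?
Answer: $- \frac{100}{493} \approx -0.20284$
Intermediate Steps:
$h = 34$ ($h = 3 + 31 = 34$)
$M = 20$ ($M = -16 + 2 \cdot 2 \cdot 9 = -16 + 2 \cdot 18 = -16 + 36 = 20$)
$H = - \frac{10}{29}$ ($H = \left(-10\right) \frac{1}{29} = - \frac{10}{29} \approx -0.34483$)
$\frac{M}{h} H = \frac{1}{34} \cdot 20 \left(- \frac{10}{29}\right) = \frac{10}{17} \left(- \frac{10}{29}\right) = - \frac{100}{493}$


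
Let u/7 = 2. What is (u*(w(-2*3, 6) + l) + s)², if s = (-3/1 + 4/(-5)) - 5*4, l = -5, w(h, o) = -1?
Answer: 290521/25 ≈ 11621.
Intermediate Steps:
u = 14 (u = 7*2 = 14)
s = -119/5 (s = (-3*1 + 4*(-⅕)) - 20 = (-3 - ⅘) - 20 = -19/5 - 20 = -119/5 ≈ -23.800)
(u*(w(-2*3, 6) + l) + s)² = (14*(-1 - 5) - 119/5)² = (14*(-6) - 119/5)² = (-84 - 119/5)² = (-539/5)² = 290521/25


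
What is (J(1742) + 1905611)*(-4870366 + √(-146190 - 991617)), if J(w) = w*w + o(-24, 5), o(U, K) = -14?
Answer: -24060392168926 + 44461449*I*√14047 ≈ -2.406e+13 + 5.2696e+9*I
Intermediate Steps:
J(w) = -14 + w² (J(w) = w*w - 14 = w² - 14 = -14 + w²)
(J(1742) + 1905611)*(-4870366 + √(-146190 - 991617)) = ((-14 + 1742²) + 1905611)*(-4870366 + √(-146190 - 991617)) = ((-14 + 3034564) + 1905611)*(-4870366 + √(-1137807)) = (3034550 + 1905611)*(-4870366 + 9*I*√14047) = 4940161*(-4870366 + 9*I*√14047) = -24060392168926 + 44461449*I*√14047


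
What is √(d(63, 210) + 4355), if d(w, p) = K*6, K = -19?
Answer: √4241 ≈ 65.123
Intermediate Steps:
d(w, p) = -114 (d(w, p) = -19*6 = -114)
√(d(63, 210) + 4355) = √(-114 + 4355) = √4241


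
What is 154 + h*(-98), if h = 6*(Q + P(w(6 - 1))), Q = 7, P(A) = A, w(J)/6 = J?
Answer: -21602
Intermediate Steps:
w(J) = 6*J
h = 222 (h = 6*(7 + 6*(6 - 1)) = 6*(7 + 6*5) = 6*(7 + 30) = 6*37 = 222)
154 + h*(-98) = 154 + 222*(-98) = 154 - 21756 = -21602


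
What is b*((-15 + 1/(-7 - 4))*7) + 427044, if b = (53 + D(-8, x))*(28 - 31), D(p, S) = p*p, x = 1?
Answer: 5105346/11 ≈ 4.6412e+5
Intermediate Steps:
D(p, S) = p²
b = -351 (b = (53 + (-8)²)*(28 - 31) = (53 + 64)*(-3) = 117*(-3) = -351)
b*((-15 + 1/(-7 - 4))*7) + 427044 = -351*(-15 + 1/(-7 - 4))*7 + 427044 = -351*(-15 + 1/(-11))*7 + 427044 = -351*(-15 - 1/11)*7 + 427044 = -(-58266)*7/11 + 427044 = -351*(-1162/11) + 427044 = 407862/11 + 427044 = 5105346/11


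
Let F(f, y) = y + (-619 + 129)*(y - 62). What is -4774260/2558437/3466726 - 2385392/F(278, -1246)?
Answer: -755607107829150998/202625879236634021 ≈ -3.7291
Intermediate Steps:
F(f, y) = 30380 - 489*y (F(f, y) = y - 490*(-62 + y) = y + (30380 - 490*y) = 30380 - 489*y)
-4774260/2558437/3466726 - 2385392/F(278, -1246) = -4774260/2558437/3466726 - 2385392/(30380 - 489*(-1246)) = -4774260*1/2558437*(1/3466726) - 2385392/(30380 + 609294) = -4774260/2558437*1/3466726 - 2385392/639674 = -2387130/4434700033631 - 2385392*1/639674 = -2387130/4434700033631 - 1192696/319837 = -755607107829150998/202625879236634021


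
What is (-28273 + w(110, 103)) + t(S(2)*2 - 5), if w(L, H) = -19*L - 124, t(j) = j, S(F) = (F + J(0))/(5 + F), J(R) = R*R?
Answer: -213440/7 ≈ -30491.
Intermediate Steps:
J(R) = R**2
S(F) = F/(5 + F) (S(F) = (F + 0**2)/(5 + F) = (F + 0)/(5 + F) = F/(5 + F))
w(L, H) = -124 - 19*L
(-28273 + w(110, 103)) + t(S(2)*2 - 5) = (-28273 + (-124 - 19*110)) + ((2/(5 + 2))*2 - 5) = (-28273 + (-124 - 2090)) + ((2/7)*2 - 5) = (-28273 - 2214) + ((2*(1/7))*2 - 5) = -30487 + ((2/7)*2 - 5) = -30487 + (4/7 - 5) = -30487 - 31/7 = -213440/7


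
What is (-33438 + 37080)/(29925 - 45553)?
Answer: -1821/7814 ≈ -0.23304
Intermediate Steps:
(-33438 + 37080)/(29925 - 45553) = 3642/(-15628) = 3642*(-1/15628) = -1821/7814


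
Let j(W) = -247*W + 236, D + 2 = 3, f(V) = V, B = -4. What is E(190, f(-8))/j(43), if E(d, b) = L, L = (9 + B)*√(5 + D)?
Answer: -√6/2077 ≈ -0.0011793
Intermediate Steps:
D = 1 (D = -2 + 3 = 1)
L = 5*√6 (L = (9 - 4)*√(5 + 1) = 5*√6 ≈ 12.247)
j(W) = 236 - 247*W
E(d, b) = 5*√6
E(190, f(-8))/j(43) = (5*√6)/(236 - 247*43) = (5*√6)/(236 - 10621) = (5*√6)/(-10385) = (5*√6)*(-1/10385) = -√6/2077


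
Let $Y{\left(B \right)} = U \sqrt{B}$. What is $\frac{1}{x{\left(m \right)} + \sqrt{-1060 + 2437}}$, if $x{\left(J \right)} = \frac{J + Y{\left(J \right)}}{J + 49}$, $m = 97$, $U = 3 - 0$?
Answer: $\frac{146}{97 + 3 \sqrt{97} + 1314 \sqrt{17}} \approx 0.026333$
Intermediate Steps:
$U = 3$ ($U = 3 + 0 = 3$)
$Y{\left(B \right)} = 3 \sqrt{B}$
$x{\left(J \right)} = \frac{J + 3 \sqrt{J}}{49 + J}$ ($x{\left(J \right)} = \frac{J + 3 \sqrt{J}}{J + 49} = \frac{J + 3 \sqrt{J}}{49 + J}$)
$\frac{1}{x{\left(m \right)} + \sqrt{-1060 + 2437}} = \frac{1}{\frac{97 + 3 \sqrt{97}}{49 + 97} + \sqrt{-1060 + 2437}} = \frac{1}{\frac{97 + 3 \sqrt{97}}{146} + \sqrt{1377}} = \frac{1}{\frac{97 + 3 \sqrt{97}}{146} + 9 \sqrt{17}} = \frac{1}{\left(\frac{97}{146} + \frac{3 \sqrt{97}}{146}\right) + 9 \sqrt{17}} = \frac{1}{\frac{97}{146} + 9 \sqrt{17} + \frac{3 \sqrt{97}}{146}}$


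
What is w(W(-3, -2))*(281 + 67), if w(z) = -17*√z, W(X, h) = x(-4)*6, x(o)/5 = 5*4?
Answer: -59160*√6 ≈ -1.4491e+5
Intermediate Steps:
x(o) = 100 (x(o) = 5*(5*4) = 5*20 = 100)
W(X, h) = 600 (W(X, h) = 100*6 = 600)
w(W(-3, -2))*(281 + 67) = (-170*√6)*(281 + 67) = -170*√6*348 = -59160*√6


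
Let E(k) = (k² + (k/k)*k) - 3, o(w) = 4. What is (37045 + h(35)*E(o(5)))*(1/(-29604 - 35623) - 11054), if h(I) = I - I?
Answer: -26710158449655/65227 ≈ -4.0950e+8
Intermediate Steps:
E(k) = -3 + k + k² (E(k) = (k² + 1*k) - 3 = (k² + k) - 3 = (k + k²) - 3 = -3 + k + k²)
h(I) = 0
(37045 + h(35)*E(o(5)))*(1/(-29604 - 35623) - 11054) = (37045 + 0*(-3 + 4 + 4²))*(1/(-29604 - 35623) - 11054) = (37045 + 0*(-3 + 4 + 16))*(1/(-65227) - 11054) = (37045 + 0*17)*(-1/65227 - 11054) = (37045 + 0)*(-721019259/65227) = 37045*(-721019259/65227) = -26710158449655/65227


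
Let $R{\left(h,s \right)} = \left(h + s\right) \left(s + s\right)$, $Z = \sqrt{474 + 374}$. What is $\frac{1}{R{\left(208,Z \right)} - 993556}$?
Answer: $- \frac{247965}{245909877028} - \frac{104 \sqrt{53}}{61477469257} \approx -1.0207 \cdot 10^{-6}$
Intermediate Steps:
$Z = 4 \sqrt{53}$ ($Z = \sqrt{848} = 4 \sqrt{53} \approx 29.12$)
$R{\left(h,s \right)} = 2 s \left(h + s\right)$ ($R{\left(h,s \right)} = \left(h + s\right) 2 s = 2 s \left(h + s\right)$)
$\frac{1}{R{\left(208,Z \right)} - 993556} = \frac{1}{2 \cdot 4 \sqrt{53} \left(208 + 4 \sqrt{53}\right) - 993556} = \frac{1}{8 \sqrt{53} \left(208 + 4 \sqrt{53}\right) - 993556} = \frac{1}{-993556 + 8 \sqrt{53} \left(208 + 4 \sqrt{53}\right)}$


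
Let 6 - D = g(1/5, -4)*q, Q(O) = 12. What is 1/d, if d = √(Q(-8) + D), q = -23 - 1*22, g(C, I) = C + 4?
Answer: √23/69 ≈ 0.069505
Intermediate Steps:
g(C, I) = 4 + C
q = -45 (q = -23 - 22 = -45)
D = 195 (D = 6 - (4 + 1/5)*(-45) = 6 - (4 + ⅕)*(-45) = 6 - 21*(-45)/5 = 6 - 1*(-189) = 6 + 189 = 195)
d = 3*√23 (d = √(12 + 195) = √207 = 3*√23 ≈ 14.387)
1/d = 1/(3*√23) = √23/69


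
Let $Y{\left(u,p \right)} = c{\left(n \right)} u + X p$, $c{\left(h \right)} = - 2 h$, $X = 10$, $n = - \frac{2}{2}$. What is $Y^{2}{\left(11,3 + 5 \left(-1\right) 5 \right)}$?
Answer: $39204$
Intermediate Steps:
$n = -1$ ($n = \left(-2\right) \frac{1}{2} = -1$)
$Y{\left(u,p \right)} = 2 u + 10 p$ ($Y{\left(u,p \right)} = \left(-2\right) \left(-1\right) u + 10 p = 2 u + 10 p$)
$Y^{2}{\left(11,3 + 5 \left(-1\right) 5 \right)} = \left(2 \cdot 11 + 10 \left(3 + 5 \left(-1\right) 5\right)\right)^{2} = \left(22 + 10 \left(3 - 25\right)\right)^{2} = \left(22 + 10 \left(-22\right)\right)^{2} = \left(22 - 220\right)^{2} = \left(-198\right)^{2} = 39204$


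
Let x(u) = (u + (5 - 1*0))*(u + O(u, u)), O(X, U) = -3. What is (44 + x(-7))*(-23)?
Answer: -1472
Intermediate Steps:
x(u) = (-3 + u)*(5 + u) (x(u) = (u + (5 - 1*0))*(u - 3) = (u + (5 + 0))*(-3 + u) = (u + 5)*(-3 + u) = (5 + u)*(-3 + u) = (-3 + u)*(5 + u))
(44 + x(-7))*(-23) = (44 + (-15 + (-7)² + 2*(-7)))*(-23) = (44 + (-15 + 49 - 14))*(-23) = (44 + 20)*(-23) = 64*(-23) = -1472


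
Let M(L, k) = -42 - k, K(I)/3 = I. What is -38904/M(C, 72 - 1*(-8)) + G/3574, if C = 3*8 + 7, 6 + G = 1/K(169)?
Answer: 35247188635/110533098 ≈ 318.88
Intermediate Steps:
K(I) = 3*I
G = -3041/507 (G = -6 + 1/(3*169) = -6 + 1/507 = -3041/507 ≈ -5.9980)
C = 31 (C = 24 + 7 = 31)
-38904/M(C, 72 - 1*(-8)) + G/3574 = -38904/(-42 - (72 - 1*(-8))) - 3041/507/3574 = -38904/(-42 - (72 + 8)) - 3041/507*1/3574 = -38904/(-42 - 1*80) - 3041/1812018 = -38904/(-42 - 80) - 3041/1812018 = -38904/(-122) - 3041/1812018 = -38904*(-1/122) - 3041/1812018 = 19452/61 - 3041/1812018 = 35247188635/110533098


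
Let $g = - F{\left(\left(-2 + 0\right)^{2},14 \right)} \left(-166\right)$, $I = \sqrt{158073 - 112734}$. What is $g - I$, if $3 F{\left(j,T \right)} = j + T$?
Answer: $996 - \sqrt{45339} \approx 783.07$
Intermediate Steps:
$F{\left(j,T \right)} = \frac{T}{3} + \frac{j}{3}$ ($F{\left(j,T \right)} = \frac{j + T}{3} = \frac{T + j}{3} = \frac{T}{3} + \frac{j}{3}$)
$I = \sqrt{45339} \approx 212.93$
$g = 996$ ($g = - \left(\frac{1}{3} \cdot 14 + \frac{\left(-2 + 0\right)^{2}}{3}\right) \left(-166\right) = - \left(\frac{14}{3} + \frac{\left(-2\right)^{2}}{3}\right) \left(-166\right) = - \left(\frac{14}{3} + \frac{1}{3} \cdot 4\right) \left(-166\right) = - \left(\frac{14}{3} + \frac{4}{3}\right) \left(-166\right) = - 6 \left(-166\right) = \left(-1\right) \left(-996\right) = 996$)
$g - I = 996 - \sqrt{45339}$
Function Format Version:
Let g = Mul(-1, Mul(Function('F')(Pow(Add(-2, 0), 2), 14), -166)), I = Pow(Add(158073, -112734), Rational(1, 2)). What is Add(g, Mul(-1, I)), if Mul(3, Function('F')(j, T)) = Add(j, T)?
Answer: Add(996, Mul(-1, Pow(45339, Rational(1, 2)))) ≈ 783.07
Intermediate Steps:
Function('F')(j, T) = Add(Mul(Rational(1, 3), T), Mul(Rational(1, 3), j)) (Function('F')(j, T) = Mul(Rational(1, 3), Add(j, T)) = Mul(Rational(1, 3), Add(T, j)) = Add(Mul(Rational(1, 3), T), Mul(Rational(1, 3), j)))
I = Pow(45339, Rational(1, 2)) ≈ 212.93
g = 996 (g = Mul(-1, Mul(Add(Mul(Rational(1, 3), 14), Mul(Rational(1, 3), Pow(Add(-2, 0), 2))), -166)) = Mul(-1, Mul(Add(Rational(14, 3), Mul(Rational(1, 3), Pow(-2, 2))), -166)) = Mul(-1, Mul(Add(Rational(14, 3), Mul(Rational(1, 3), 4)), -166)) = Mul(-1, Mul(Add(Rational(14, 3), Rational(4, 3)), -166)) = Mul(-1, Mul(6, -166)) = Mul(-1, -996) = 996)
Add(g, Mul(-1, I)) = Add(996, Mul(-1, Pow(45339, Rational(1, 2))))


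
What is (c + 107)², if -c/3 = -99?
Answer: 163216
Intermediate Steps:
c = 297 (c = -3*(-99) = 297)
(c + 107)² = (297 + 107)² = 404² = 163216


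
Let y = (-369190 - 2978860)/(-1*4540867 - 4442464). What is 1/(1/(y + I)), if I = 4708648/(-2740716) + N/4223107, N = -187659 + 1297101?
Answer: -4020281820503939978/3713432132118272949 ≈ -1.0826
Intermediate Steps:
N = 1109442
y = 3348050/8983331 (y = -3348050/(-4540867 - 4442464) = -3348050/(-8983331) = -3348050*(-1/8983331) = 3348050/8983331 ≈ 0.37270)
I = -4211114722216/2893584231153 (I = 4708648/(-2740716) + 1109442/4223107 = 4708648*(-1/2740716) + 1109442*(1/4223107) = -1177162/685179 + 1109442/4223107 = -4211114722216/2893584231153 ≈ -1.4553)
1/(1/(y + I)) = 1/(1/(3348050/8983331 - 4211114722216/2893584231153)) = 1/(1/(-4020281820503939978/3713432132118272949)) = 1/(-3713432132118272949/4020281820503939978) = -4020281820503939978/3713432132118272949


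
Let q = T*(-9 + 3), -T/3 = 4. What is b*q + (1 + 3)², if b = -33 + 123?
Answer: 6496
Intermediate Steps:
T = -12 (T = -3*4 = -12)
q = 72 (q = -12*(-9 + 3) = -12*(-6) = 72)
b = 90
b*q + (1 + 3)² = 90*72 + (1 + 3)² = 6480 + 4² = 6480 + 16 = 6496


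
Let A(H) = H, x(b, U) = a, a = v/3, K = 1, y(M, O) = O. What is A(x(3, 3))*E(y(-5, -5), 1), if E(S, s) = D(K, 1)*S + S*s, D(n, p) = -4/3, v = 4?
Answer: 20/9 ≈ 2.2222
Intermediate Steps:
D(n, p) = -4/3 (D(n, p) = -4*⅓ = -4/3)
E(S, s) = -4*S/3 + S*s
a = 4/3 ≈ 1.3333
x(b, U) = 4/3
A(x(3, 3))*E(y(-5, -5), 1) = 4*((⅓)*(-5)*(-4 + 3*1))/3 = 4*((⅓)*(-5)*(-4 + 3))/3 = 4*((⅓)*(-5)*(-1))/3 = (4/3)*(5/3) = 20/9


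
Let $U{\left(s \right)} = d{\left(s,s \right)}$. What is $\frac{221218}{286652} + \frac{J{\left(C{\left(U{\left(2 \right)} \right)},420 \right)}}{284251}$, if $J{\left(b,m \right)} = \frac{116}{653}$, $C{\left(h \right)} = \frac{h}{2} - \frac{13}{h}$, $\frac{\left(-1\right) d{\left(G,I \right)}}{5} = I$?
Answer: $\frac{20530806040743}{26603584913378} \approx 0.77173$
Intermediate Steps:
$d{\left(G,I \right)} = - 5 I$
$U{\left(s \right)} = - 5 s$
$C{\left(h \right)} = \frac{h}{2} - \frac{13}{h}$ ($C{\left(h \right)} = h \frac{1}{2} - \frac{13}{h} = \frac{h}{2} - \frac{13}{h}$)
$J{\left(b,m \right)} = \frac{116}{653}$ ($J{\left(b,m \right)} = 116 \cdot \frac{1}{653} = \frac{116}{653}$)
$\frac{221218}{286652} + \frac{J{\left(C{\left(U{\left(2 \right)} \right)},420 \right)}}{284251} = \frac{221218}{286652} + \frac{116}{653 \cdot 284251} = 221218 \cdot \frac{1}{286652} + \frac{116}{653} \cdot \frac{1}{284251} = \frac{110609}{143326} + \frac{116}{185615903} = \frac{20530806040743}{26603584913378}$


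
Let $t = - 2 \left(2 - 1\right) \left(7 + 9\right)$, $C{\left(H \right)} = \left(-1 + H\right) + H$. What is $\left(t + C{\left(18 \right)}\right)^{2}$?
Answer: $9$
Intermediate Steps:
$C{\left(H \right)} = -1 + 2 H$
$t = -32$ ($t = \left(-2\right) 1 \cdot 16 = \left(-2\right) 16 = -32$)
$\left(t + C{\left(18 \right)}\right)^{2} = \left(-32 + \left(-1 + 2 \cdot 18\right)\right)^{2} = \left(-32 + \left(-1 + 36\right)\right)^{2} = \left(-32 + 35\right)^{2} = 3^{2} = 9$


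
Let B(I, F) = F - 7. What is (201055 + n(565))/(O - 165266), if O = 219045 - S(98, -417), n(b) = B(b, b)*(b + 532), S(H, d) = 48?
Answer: 813181/53731 ≈ 15.134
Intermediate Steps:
B(I, F) = -7 + F
n(b) = (-7 + b)*(532 + b) (n(b) = (-7 + b)*(b + 532) = (-7 + b)*(532 + b))
O = 218997 (O = 219045 - 1*48 = 219045 - 48 = 218997)
(201055 + n(565))/(O - 165266) = (201055 + (-7 + 565)*(532 + 565))/(218997 - 165266) = (201055 + 558*1097)/53731 = (201055 + 612126)*(1/53731) = 813181*(1/53731) = 813181/53731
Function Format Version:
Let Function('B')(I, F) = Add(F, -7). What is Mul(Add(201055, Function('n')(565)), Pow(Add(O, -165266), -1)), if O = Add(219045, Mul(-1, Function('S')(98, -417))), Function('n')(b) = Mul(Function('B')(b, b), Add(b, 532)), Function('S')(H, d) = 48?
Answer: Rational(813181, 53731) ≈ 15.134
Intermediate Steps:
Function('B')(I, F) = Add(-7, F)
Function('n')(b) = Mul(Add(-7, b), Add(532, b)) (Function('n')(b) = Mul(Add(-7, b), Add(b, 532)) = Mul(Add(-7, b), Add(532, b)))
O = 218997 (O = Add(219045, Mul(-1, 48)) = Add(219045, -48) = 218997)
Mul(Add(201055, Function('n')(565)), Pow(Add(O, -165266), -1)) = Mul(Add(201055, Mul(Add(-7, 565), Add(532, 565))), Pow(Add(218997, -165266), -1)) = Mul(Add(201055, Mul(558, 1097)), Pow(53731, -1)) = Mul(Add(201055, 612126), Rational(1, 53731)) = Mul(813181, Rational(1, 53731)) = Rational(813181, 53731)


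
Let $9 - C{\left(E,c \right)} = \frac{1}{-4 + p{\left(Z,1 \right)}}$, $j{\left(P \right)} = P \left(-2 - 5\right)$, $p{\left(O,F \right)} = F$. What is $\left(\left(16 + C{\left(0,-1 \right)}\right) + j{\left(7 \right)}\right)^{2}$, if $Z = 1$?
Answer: $\frac{5041}{9} \approx 560.11$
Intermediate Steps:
$j{\left(P \right)} = - 7 P$ ($j{\left(P \right)} = P \left(-7\right) = - 7 P$)
$C{\left(E,c \right)} = \frac{28}{3}$ ($C{\left(E,c \right)} = 9 - \frac{1}{-4 + 1} = 9 - \frac{1}{-3} = 9 - - \frac{1}{3} = 9 + \frac{1}{3} = \frac{28}{3}$)
$\left(\left(16 + C{\left(0,-1 \right)}\right) + j{\left(7 \right)}\right)^{2} = \left(\left(16 + \frac{28}{3}\right) - 49\right)^{2} = \left(\frac{76}{3} - 49\right)^{2} = \left(- \frac{71}{3}\right)^{2} = \frac{5041}{9}$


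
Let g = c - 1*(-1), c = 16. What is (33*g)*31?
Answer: 17391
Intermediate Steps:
g = 17 (g = 16 - 1*(-1) = 16 + 1 = 17)
(33*g)*31 = (33*17)*31 = 561*31 = 17391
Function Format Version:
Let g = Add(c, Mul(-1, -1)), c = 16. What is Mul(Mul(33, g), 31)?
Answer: 17391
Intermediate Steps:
g = 17 (g = Add(16, Mul(-1, -1)) = Add(16, 1) = 17)
Mul(Mul(33, g), 31) = Mul(Mul(33, 17), 31) = Mul(561, 31) = 17391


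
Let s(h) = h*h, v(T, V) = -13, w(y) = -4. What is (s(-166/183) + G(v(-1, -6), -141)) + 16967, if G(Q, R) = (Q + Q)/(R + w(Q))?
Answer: 82395006469/4855905 ≈ 16968.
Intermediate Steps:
G(Q, R) = 2*Q/(-4 + R) (G(Q, R) = (Q + Q)/(R - 4) = (2*Q)/(-4 + R) = 2*Q/(-4 + R))
s(h) = h²
(s(-166/183) + G(v(-1, -6), -141)) + 16967 = ((-166/183)² + 2*(-13)/(-4 - 141)) + 16967 = ((-166*1/183)² + 2*(-13)/(-145)) + 16967 = ((-166/183)² + 2*(-13)*(-1/145)) + 16967 = (27556/33489 + 26/145) + 16967 = 4866334/4855905 + 16967 = 82395006469/4855905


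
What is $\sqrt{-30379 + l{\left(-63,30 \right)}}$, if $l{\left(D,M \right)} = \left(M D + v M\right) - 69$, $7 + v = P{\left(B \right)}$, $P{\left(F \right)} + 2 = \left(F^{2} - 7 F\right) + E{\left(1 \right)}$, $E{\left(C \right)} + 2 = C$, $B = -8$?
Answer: $i \sqrt{29038} \approx 170.41 i$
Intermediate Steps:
$E{\left(C \right)} = -2 + C$
$P{\left(F \right)} = -3 + F^{2} - 7 F$ ($P{\left(F \right)} = -2 + \left(\left(F^{2} - 7 F\right) + \left(-2 + 1\right)\right) = -2 - \left(1 - F^{2} + 7 F\right) = -3 + F^{2} - 7 F$)
$v = 110$ ($v = -7 - \left(-53 - 64\right) = -7 + \left(-3 + 64 + 56\right) = -7 + 117 = 110$)
$l{\left(D,M \right)} = -69 + 110 M + D M$ ($l{\left(D,M \right)} = \left(M D + 110 M\right) - 69 = \left(D M + 110 M\right) - 69 = \left(110 M + D M\right) - 69 = -69 + 110 M + D M$)
$\sqrt{-30379 + l{\left(-63,30 \right)}} = \sqrt{-30379 - -1341} = \sqrt{-30379 + 1341} = \sqrt{-29038} = i \sqrt{29038}$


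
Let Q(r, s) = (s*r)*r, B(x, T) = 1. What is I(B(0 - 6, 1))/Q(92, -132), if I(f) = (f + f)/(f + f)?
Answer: -1/1117248 ≈ -8.9506e-7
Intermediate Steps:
Q(r, s) = s*r**2 (Q(r, s) = (r*s)*r = s*r**2)
I(f) = 1 (I(f) = (2*f)/((2*f)) = (2*f)*(1/(2*f)) = 1)
I(B(0 - 6, 1))/Q(92, -132) = 1/(-132*92**2) = 1/(-132*8464) = 1/(-1117248) = 1*(-1/1117248) = -1/1117248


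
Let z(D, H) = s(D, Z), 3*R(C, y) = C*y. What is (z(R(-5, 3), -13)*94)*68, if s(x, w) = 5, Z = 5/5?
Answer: 31960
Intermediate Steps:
R(C, y) = C*y/3 (R(C, y) = (C*y)/3 = C*y/3)
Z = 1 (Z = 5*(⅕) = 1)
z(D, H) = 5
(z(R(-5, 3), -13)*94)*68 = (5*94)*68 = 470*68 = 31960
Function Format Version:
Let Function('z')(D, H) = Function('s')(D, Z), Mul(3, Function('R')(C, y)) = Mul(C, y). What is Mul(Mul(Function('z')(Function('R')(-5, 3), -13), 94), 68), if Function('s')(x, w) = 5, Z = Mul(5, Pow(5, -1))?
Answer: 31960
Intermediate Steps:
Function('R')(C, y) = Mul(Rational(1, 3), C, y) (Function('R')(C, y) = Mul(Rational(1, 3), Mul(C, y)) = Mul(Rational(1, 3), C, y))
Z = 1 (Z = Mul(5, Rational(1, 5)) = 1)
Function('z')(D, H) = 5
Mul(Mul(Function('z')(Function('R')(-5, 3), -13), 94), 68) = Mul(Mul(5, 94), 68) = Mul(470, 68) = 31960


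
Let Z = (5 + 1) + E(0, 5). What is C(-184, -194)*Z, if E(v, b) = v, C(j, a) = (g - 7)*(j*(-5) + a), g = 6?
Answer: -4356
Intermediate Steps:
C(j, a) = -a + 5*j (C(j, a) = (6 - 7)*(j*(-5) + a) = -(-5*j + a) = -(a - 5*j) = -a + 5*j)
Z = 6 (Z = (5 + 1) + 0 = 6 + 0 = 6)
C(-184, -194)*Z = (-1*(-194) + 5*(-184))*6 = (194 - 920)*6 = -726*6 = -4356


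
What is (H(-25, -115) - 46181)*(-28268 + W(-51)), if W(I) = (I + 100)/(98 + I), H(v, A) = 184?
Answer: 61109176359/47 ≈ 1.3002e+9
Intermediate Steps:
W(I) = (100 + I)/(98 + I)
(H(-25, -115) - 46181)*(-28268 + W(-51)) = (184 - 46181)*(-28268 + (100 - 51)/(98 - 51)) = -45997*(-28268 + 49/47) = -45997*(-1328547/47) = 61109176359/47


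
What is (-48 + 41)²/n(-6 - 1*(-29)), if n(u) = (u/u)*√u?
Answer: 49*√23/23 ≈ 10.217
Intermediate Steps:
n(u) = √u (n(u) = 1*√u = √u)
(-48 + 41)²/n(-6 - 1*(-29)) = (-48 + 41)²/(√(-6 - 1*(-29))) = (-7)²/(√(-6 + 29)) = 49/(√23) = 49*(√23/23) = 49*√23/23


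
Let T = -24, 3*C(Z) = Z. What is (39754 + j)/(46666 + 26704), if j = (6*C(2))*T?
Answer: 19829/36685 ≈ 0.54052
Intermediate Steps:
C(Z) = Z/3
j = -96 (j = (6*((⅓)*2))*(-24) = (6*(⅔))*(-24) = 4*(-24) = -96)
(39754 + j)/(46666 + 26704) = (39754 - 96)/(46666 + 26704) = 39658/73370 = 39658*(1/73370) = 19829/36685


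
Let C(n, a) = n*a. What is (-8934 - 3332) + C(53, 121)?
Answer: -5853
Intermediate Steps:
C(n, a) = a*n
(-8934 - 3332) + C(53, 121) = (-8934 - 3332) + 121*53 = -12266 + 6413 = -5853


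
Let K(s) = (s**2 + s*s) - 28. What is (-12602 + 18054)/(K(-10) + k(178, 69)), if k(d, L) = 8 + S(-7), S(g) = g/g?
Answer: 5452/181 ≈ 30.122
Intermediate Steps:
S(g) = 1
k(d, L) = 9 (k(d, L) = 8 + 1 = 9)
K(s) = -28 + 2*s**2 (K(s) = (s**2 + s**2) - 28 = 2*s**2 - 28 = -28 + 2*s**2)
(-12602 + 18054)/(K(-10) + k(178, 69)) = (-12602 + 18054)/((-28 + 2*(-10)**2) + 9) = 5452/((-28 + 2*100) + 9) = 5452/((-28 + 200) + 9) = 5452/(172 + 9) = 5452/181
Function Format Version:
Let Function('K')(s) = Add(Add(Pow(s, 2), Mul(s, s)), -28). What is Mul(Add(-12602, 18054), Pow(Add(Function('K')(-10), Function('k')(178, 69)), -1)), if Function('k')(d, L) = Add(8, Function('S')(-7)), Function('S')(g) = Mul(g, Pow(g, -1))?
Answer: Rational(5452, 181) ≈ 30.122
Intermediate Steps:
Function('S')(g) = 1
Function('k')(d, L) = 9 (Function('k')(d, L) = Add(8, 1) = 9)
Function('K')(s) = Add(-28, Mul(2, Pow(s, 2))) (Function('K')(s) = Add(Add(Pow(s, 2), Pow(s, 2)), -28) = Add(Mul(2, Pow(s, 2)), -28) = Add(-28, Mul(2, Pow(s, 2))))
Mul(Add(-12602, 18054), Pow(Add(Function('K')(-10), Function('k')(178, 69)), -1)) = Mul(Add(-12602, 18054), Pow(Add(Add(-28, Mul(2, Pow(-10, 2))), 9), -1)) = Mul(5452, Pow(Add(Add(-28, Mul(2, 100)), 9), -1)) = Mul(5452, Pow(Add(Add(-28, 200), 9), -1)) = Mul(5452, Pow(Add(172, 9), -1)) = Mul(5452, Pow(181, -1)) = Mul(5452, Rational(1, 181)) = Rational(5452, 181)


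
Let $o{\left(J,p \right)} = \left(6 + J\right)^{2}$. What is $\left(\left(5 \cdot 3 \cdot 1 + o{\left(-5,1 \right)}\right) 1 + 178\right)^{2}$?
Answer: $37636$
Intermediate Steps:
$\left(\left(5 \cdot 3 \cdot 1 + o{\left(-5,1 \right)}\right) 1 + 178\right)^{2} = \left(\left(5 \cdot 3 \cdot 1 + \left(6 - 5\right)^{2}\right) 1 + 178\right)^{2} = \left(\left(15 \cdot 1 + 1^{2}\right) 1 + 178\right)^{2} = \left(\left(15 + 1\right) 1 + 178\right)^{2} = \left(16 \cdot 1 + 178\right)^{2} = \left(16 + 178\right)^{2} = 194^{2} = 37636$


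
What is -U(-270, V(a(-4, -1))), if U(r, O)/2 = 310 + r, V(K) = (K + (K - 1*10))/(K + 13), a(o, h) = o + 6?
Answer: -80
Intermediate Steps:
a(o, h) = 6 + o
V(K) = (-10 + 2*K)/(13 + K) (V(K) = (K + (K - 10))/(13 + K) = (K + (-10 + K))/(13 + K) = (-10 + 2*K)/(13 + K))
U(r, O) = 620 + 2*r (U(r, O) = 2*(310 + r) = 620 + 2*r)
-U(-270, V(a(-4, -1))) = -(620 + 2*(-270)) = -(620 - 540) = -1*80 = -80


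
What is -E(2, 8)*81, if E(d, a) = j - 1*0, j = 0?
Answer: 0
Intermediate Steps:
E(d, a) = 0 (E(d, a) = 0 - 1*0 = 0 + 0 = 0)
-E(2, 8)*81 = -1*0*81 = 0*81 = 0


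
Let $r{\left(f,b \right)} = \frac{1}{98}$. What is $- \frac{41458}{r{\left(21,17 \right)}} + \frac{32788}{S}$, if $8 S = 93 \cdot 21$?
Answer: $- \frac{1133507164}{279} \approx -4.0627 \cdot 10^{6}$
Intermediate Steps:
$r{\left(f,b \right)} = \frac{1}{98}$
$S = \frac{1953}{8}$ ($S = \frac{93 \cdot 21}{8} = \frac{1}{8} \cdot 1953 = \frac{1953}{8} \approx 244.13$)
$- \frac{41458}{r{\left(21,17 \right)}} + \frac{32788}{S} = - 41458 \frac{1}{\frac{1}{98}} + \frac{32788}{\frac{1953}{8}} = \left(-41458\right) 98 + 32788 \cdot \frac{8}{1953} = -4062884 + \frac{37472}{279} = - \frac{1133507164}{279}$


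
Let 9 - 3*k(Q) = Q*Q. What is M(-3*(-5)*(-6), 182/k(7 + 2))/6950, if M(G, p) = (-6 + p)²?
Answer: 26569/1000800 ≈ 0.026548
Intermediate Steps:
k(Q) = 3 - Q²/3 (k(Q) = 3 - Q*Q/3 = 3 - Q²/3)
M(-3*(-5)*(-6), 182/k(7 + 2))/6950 = (-6 + 182/(3 - (7 + 2)²/3))²/6950 = (-6 + 182/(3 - ⅓*9²))²*(1/6950) = (-6 + 182/(3 - ⅓*81))²*(1/6950) = (-6 + 182/(3 - 27))²*(1/6950) = (-6 + 182/(-24))²*(1/6950) = (-6 + 182*(-1/24))²*(1/6950) = (-6 - 91/12)²*(1/6950) = (-163/12)²*(1/6950) = (26569/144)*(1/6950) = 26569/1000800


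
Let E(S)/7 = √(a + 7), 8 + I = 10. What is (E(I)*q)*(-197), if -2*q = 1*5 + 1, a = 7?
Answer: 4137*√14 ≈ 15479.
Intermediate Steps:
I = 2 (I = -8 + 10 = 2)
q = -3 (q = -(1*5 + 1)/2 = -(5 + 1)/2 = -½*6 = -3)
E(S) = 7*√14 (E(S) = 7*√(7 + 7) = 7*√14)
(E(I)*q)*(-197) = ((7*√14)*(-3))*(-197) = -21*√14*(-197) = 4137*√14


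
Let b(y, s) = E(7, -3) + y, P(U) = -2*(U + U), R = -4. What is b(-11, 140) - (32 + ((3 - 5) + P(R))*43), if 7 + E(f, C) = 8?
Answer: -644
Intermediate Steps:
E(f, C) = 1 (E(f, C) = -7 + 8 = 1)
P(U) = -4*U
b(y, s) = 1 + y
b(-11, 140) - (32 + ((3 - 5) + P(R))*43) = (1 - 11) - (32 + ((3 - 5) - 4*(-4))*43) = -10 - (32 + (-2 + 16)*43) = -10 - (32 + 14*43) = -10 - (32 + 602) = -10 - 1*634 = -10 - 634 = -644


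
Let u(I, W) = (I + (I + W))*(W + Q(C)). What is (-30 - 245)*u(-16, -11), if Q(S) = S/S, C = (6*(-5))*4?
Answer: -118250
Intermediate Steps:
C = -120 (C = -30*4 = -120)
Q(S) = 1
u(I, W) = (1 + W)*(W + 2*I) (u(I, W) = (I + (I + W))*(W + 1) = (W + 2*I)*(1 + W) = (1 + W)*(W + 2*I))
(-30 - 245)*u(-16, -11) = (-30 - 245)*(-11 + (-11)**2 + 2*(-16) + 2*(-16)*(-11)) = -275*(-11 + 121 - 32 + 352) = -275*430 = -118250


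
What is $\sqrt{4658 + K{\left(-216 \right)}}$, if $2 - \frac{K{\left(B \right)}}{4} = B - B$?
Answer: $\sqrt{4666} \approx 68.308$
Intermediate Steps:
$K{\left(B \right)} = 8$ ($K{\left(B \right)} = 8 - 4 \left(B - B\right) = 8 - 0 = 8 + 0 = 8$)
$\sqrt{4658 + K{\left(-216 \right)}} = \sqrt{4658 + 8} = \sqrt{4666}$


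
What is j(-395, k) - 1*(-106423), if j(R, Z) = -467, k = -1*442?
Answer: 105956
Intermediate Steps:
k = -442
j(-395, k) - 1*(-106423) = -467 - 1*(-106423) = -467 + 106423 = 105956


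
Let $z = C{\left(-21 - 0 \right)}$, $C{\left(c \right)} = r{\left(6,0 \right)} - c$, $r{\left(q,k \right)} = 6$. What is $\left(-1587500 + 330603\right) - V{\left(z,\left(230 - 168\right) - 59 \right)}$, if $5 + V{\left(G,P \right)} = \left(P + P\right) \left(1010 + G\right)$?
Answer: $-1263114$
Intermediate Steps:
$C{\left(c \right)} = 6 - c$
$z = 27$ ($z = 6 - \left(-21 - 0\right) = 6 - \left(-21 + 0\right) = 6 - -21 = 6 + 21 = 27$)
$V{\left(G,P \right)} = -5 + 2 P \left(1010 + G\right)$ ($V{\left(G,P \right)} = -5 + \left(P + P\right) \left(1010 + G\right) = -5 + 2 P \left(1010 + G\right)$)
$\left(-1587500 + 330603\right) - V{\left(z,\left(230 - 168\right) - 59 \right)} = \left(-1587500 + 330603\right) - \left(-5 + 2020 \left(\left(230 - 168\right) - 59\right) + 2 \cdot 27 \left(\left(230 - 168\right) - 59\right)\right) = -1256897 - \left(-5 + 2020 \left(62 - 59\right) + 2 \cdot 27 \left(62 - 59\right)\right) = -1256897 - \left(-5 + 2020 \cdot 3 + 2 \cdot 27 \cdot 3\right) = -1256897 - \left(-5 + 6060 + 162\right) = -1256897 - 6217 = -1263114$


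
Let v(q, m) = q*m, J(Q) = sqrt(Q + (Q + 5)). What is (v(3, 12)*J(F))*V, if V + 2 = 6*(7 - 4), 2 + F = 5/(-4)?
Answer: 288*I*sqrt(6) ≈ 705.45*I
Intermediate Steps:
F = -13/4 (F = -2 + 5/(-4) = -2 + 5*(-1/4) = -2 - 5/4 = -13/4 ≈ -3.2500)
J(Q) = sqrt(5 + 2*Q) (J(Q) = sqrt(Q + (5 + Q)) = sqrt(5 + 2*Q))
V = 16 (V = -2 + 6*(7 - 4) = -2 + 6*3 = -2 + 18 = 16)
v(q, m) = m*q
(v(3, 12)*J(F))*V = ((12*3)*sqrt(5 + 2*(-13/4)))*16 = (36*sqrt(5 - 13/2))*16 = (36*sqrt(-3/2))*16 = (36*(I*sqrt(6)/2))*16 = (18*I*sqrt(6))*16 = 288*I*sqrt(6)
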